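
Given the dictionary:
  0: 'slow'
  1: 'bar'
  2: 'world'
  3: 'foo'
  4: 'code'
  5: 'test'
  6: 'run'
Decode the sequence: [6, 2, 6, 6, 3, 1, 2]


Look up each index in the dictionary:
  6 -> 'run'
  2 -> 'world'
  6 -> 'run'
  6 -> 'run'
  3 -> 'foo'
  1 -> 'bar'
  2 -> 'world'

Decoded: "run world run run foo bar world"


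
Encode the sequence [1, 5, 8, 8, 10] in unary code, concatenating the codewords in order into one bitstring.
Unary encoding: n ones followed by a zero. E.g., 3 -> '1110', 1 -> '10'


Encode each number as n ones followed by a terminating 0:
  1 -> 10 (2 bits)
  5 -> 111110 (6 bits)
  8 -> 111111110 (9 bits)
  8 -> 111111110 (9 bits)
  10 -> 11111111110 (11 bits)
Total length = 2 + 6 + 9 + 9 + 11 = 37 bits.

Unary([1, 5, 8, 8, 10]) = 1011111011111111011111111011111111110 (37 bits)


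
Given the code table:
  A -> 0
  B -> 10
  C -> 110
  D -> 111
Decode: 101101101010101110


Decoding:
10 -> B
110 -> C
110 -> C
10 -> B
10 -> B
10 -> B
111 -> D
0 -> A


Result: BCCBBBDA


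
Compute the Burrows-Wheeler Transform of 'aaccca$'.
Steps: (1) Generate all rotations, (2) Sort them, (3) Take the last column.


Rotations (sorted):
  0: $aaccca -> last char: a
  1: a$aaccc -> last char: c
  2: aaccca$ -> last char: $
  3: accca$a -> last char: a
  4: ca$aacc -> last char: c
  5: cca$aac -> last char: c
  6: ccca$aa -> last char: a


BWT = ac$acca


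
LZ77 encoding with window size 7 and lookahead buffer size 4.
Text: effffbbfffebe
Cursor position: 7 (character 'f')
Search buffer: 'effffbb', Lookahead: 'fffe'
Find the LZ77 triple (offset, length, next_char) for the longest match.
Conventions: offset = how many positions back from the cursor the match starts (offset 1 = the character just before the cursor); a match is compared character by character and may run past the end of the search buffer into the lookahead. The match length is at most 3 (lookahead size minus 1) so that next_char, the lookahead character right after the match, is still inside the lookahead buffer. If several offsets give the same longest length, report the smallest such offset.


Try each offset into the search buffer:
  offset=1 (pos 6, char 'b'): match length 0
  offset=2 (pos 5, char 'b'): match length 0
  offset=3 (pos 4, char 'f'): match length 1
  offset=4 (pos 3, char 'f'): match length 2
  offset=5 (pos 2, char 'f'): match length 3
  offset=6 (pos 1, char 'f'): match length 3
  offset=7 (pos 0, char 'e'): match length 0
Longest match has length 3, found at offsets 5, 6; take the smallest, offset 5.
next_char = character at position 7 + 3 = 10 -> 'e'

Best match: offset=5, length=3 (matching 'fff' starting at position 2)
LZ77 triple: (5, 3, 'e')


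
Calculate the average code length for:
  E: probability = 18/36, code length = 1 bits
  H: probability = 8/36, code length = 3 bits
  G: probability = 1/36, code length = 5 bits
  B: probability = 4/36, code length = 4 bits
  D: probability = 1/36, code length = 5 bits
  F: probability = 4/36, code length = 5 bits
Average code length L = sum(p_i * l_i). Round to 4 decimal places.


Weighted contributions p_i * l_i:
  E: (18/36) * 1 = 18/36
  H: (8/36) * 3 = 24/36
  G: (1/36) * 5 = 5/36
  B: (4/36) * 4 = 16/36
  D: (1/36) * 5 = 5/36
  F: (4/36) * 5 = 20/36
Sum = (18 + 24 + 5 + 16 + 5 + 20)/36 = 88/36

L = 88/36 = 2.4444 bits/symbol


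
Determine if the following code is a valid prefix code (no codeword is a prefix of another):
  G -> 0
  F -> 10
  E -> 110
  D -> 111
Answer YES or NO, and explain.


Checking each pair (does one codeword prefix another?):
  G='0' vs F='10': no prefix
  G='0' vs E='110': no prefix
  G='0' vs D='111': no prefix
  F='10' vs G='0': no prefix
  F='10' vs E='110': no prefix
  F='10' vs D='111': no prefix
  E='110' vs G='0': no prefix
  E='110' vs F='10': no prefix
  E='110' vs D='111': no prefix
  D='111' vs G='0': no prefix
  D='111' vs F='10': no prefix
  D='111' vs E='110': no prefix
No violation found over all pairs.

YES -- this is a valid prefix code. No codeword is a prefix of any other codeword.


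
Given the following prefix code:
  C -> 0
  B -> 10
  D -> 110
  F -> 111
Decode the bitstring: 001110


Decoding step by step:
Bits 0 -> C
Bits 0 -> C
Bits 111 -> F
Bits 0 -> C


Decoded message: CCFC


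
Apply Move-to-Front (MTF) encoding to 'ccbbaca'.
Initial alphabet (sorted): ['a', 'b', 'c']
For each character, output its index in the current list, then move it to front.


MTF encoding:
'c': index 2 in ['a', 'b', 'c'] -> ['c', 'a', 'b']
'c': index 0 in ['c', 'a', 'b'] -> ['c', 'a', 'b']
'b': index 2 in ['c', 'a', 'b'] -> ['b', 'c', 'a']
'b': index 0 in ['b', 'c', 'a'] -> ['b', 'c', 'a']
'a': index 2 in ['b', 'c', 'a'] -> ['a', 'b', 'c']
'c': index 2 in ['a', 'b', 'c'] -> ['c', 'a', 'b']
'a': index 1 in ['c', 'a', 'b'] -> ['a', 'c', 'b']


Output: [2, 0, 2, 0, 2, 2, 1]


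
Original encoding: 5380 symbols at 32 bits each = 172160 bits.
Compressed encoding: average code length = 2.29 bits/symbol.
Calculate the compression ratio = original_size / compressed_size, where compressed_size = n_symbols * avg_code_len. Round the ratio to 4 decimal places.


original_size = n_symbols * orig_bits = 5380 * 32 = 172160 bits
compressed_size = n_symbols * avg_code_len = 5380 * 2.29 = 12320.2 bits
ratio = original_size / compressed_size = 172160 / 12320.2 = 13.9738

Compression ratio = 13.9738


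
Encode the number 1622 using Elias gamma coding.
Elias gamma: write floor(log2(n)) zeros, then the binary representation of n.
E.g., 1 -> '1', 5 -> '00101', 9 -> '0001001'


num_bits = floor(log2(1622)) + 1 = 11
leading_zeros = num_bits - 1 = 10
binary(1622) = 11001010110

Elias gamma(1622) = '0000000000' + '11001010110' = 000000000011001010110 (21 bits)


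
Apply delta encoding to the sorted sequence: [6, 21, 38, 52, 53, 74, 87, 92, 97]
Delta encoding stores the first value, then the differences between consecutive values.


First value: 6
Deltas:
  21 - 6 = 15
  38 - 21 = 17
  52 - 38 = 14
  53 - 52 = 1
  74 - 53 = 21
  87 - 74 = 13
  92 - 87 = 5
  97 - 92 = 5


Delta encoded: [6, 15, 17, 14, 1, 21, 13, 5, 5]


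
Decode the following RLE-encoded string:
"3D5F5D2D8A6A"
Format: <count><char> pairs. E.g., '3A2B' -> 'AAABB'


Expanding each <count><char> pair:
  3D -> 'DDD'
  5F -> 'FFFFF'
  5D -> 'DDDDD'
  2D -> 'DD'
  8A -> 'AAAAAAAA'
  6A -> 'AAAAAA'

Decoded = DDDFFFFFDDDDDDDAAAAAAAAAAAAAA


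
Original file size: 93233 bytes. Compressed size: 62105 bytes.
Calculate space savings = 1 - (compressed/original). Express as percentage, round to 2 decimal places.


ratio = compressed/original = 62105/93233 = 0.666127
savings = 1 - ratio = 1 - 0.666127 = 0.333873
as a percentage: 0.333873 * 100 = 33.39%

Space savings = 1 - 62105/93233 = 33.39%


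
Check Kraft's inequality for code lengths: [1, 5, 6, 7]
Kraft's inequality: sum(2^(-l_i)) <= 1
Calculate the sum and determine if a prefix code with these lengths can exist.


Sum = 2^(-1) + 2^(-5) + 2^(-6) + 2^(-7)
    = 0.5 + 0.03125 + 0.015625 + 0.0078125
    = 71/128 = 0.5546875
Since 0.5546875 <= 1, Kraft's inequality IS satisfied.
A prefix code with these lengths CAN exist.

Kraft sum = 0.5546875. Satisfied.


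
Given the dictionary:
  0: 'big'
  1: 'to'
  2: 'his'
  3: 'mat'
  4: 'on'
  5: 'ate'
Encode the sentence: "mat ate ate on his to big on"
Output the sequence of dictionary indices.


Look up each word in the dictionary:
  'mat' -> 3
  'ate' -> 5
  'ate' -> 5
  'on' -> 4
  'his' -> 2
  'to' -> 1
  'big' -> 0
  'on' -> 4

Encoded: [3, 5, 5, 4, 2, 1, 0, 4]


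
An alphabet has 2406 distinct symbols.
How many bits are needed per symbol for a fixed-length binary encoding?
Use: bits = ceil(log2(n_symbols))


log2(2406) = 11.2324
Bracket: 2^11 = 2048 < 2406 <= 2^12 = 4096
So ceil(log2(2406)) = 12

bits = ceil(log2(2406)) = ceil(11.2324) = 12 bits


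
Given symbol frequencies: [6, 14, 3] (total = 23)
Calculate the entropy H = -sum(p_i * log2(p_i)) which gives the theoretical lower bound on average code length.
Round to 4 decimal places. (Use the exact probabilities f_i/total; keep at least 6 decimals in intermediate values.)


Per-symbol terms -p_i * log2(p_i) with p_i = f_i/23:
  p = 6/23 = 0.260870: log2(p) = -1.938599, -p*log2(p) = 0.505722
  p = 14/23 = 0.608696: log2(p) = -0.716207, -p*log2(p) = 0.435952
  p = 3/23 = 0.130435: log2(p) = -2.938599, -p*log2(p) = 0.383296
H = 0.505722 + 0.435952 + 0.383296 = 1.324970

H = 1.325 bits/symbol


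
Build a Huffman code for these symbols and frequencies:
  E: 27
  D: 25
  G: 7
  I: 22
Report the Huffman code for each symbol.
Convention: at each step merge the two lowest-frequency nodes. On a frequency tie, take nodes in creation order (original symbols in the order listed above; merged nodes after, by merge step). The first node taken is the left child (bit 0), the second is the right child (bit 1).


Huffman tree construction:
Step 1: Merge G(7) + I(22) = 29
Step 2: Merge D(25) + E(27) = 52
Step 3: Merge (G+I)(29) + (D+E)(52) = 81
Read each symbol's code off the tree from the root (left child = 0, right child = 1).

Codes:
  E: 11 (length 2)
  D: 10 (length 2)
  G: 00 (length 2)
  I: 01 (length 2)
Average code length: 162/81 = 2.0000 bits/symbol


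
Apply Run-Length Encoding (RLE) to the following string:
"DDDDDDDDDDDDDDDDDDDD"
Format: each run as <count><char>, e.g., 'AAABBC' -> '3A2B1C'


Scanning runs left to right:
  i=0: run of 'D' x 20 -> '20D'

RLE = 20D


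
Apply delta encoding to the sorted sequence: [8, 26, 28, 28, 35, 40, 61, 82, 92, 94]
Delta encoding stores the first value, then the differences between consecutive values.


First value: 8
Deltas:
  26 - 8 = 18
  28 - 26 = 2
  28 - 28 = 0
  35 - 28 = 7
  40 - 35 = 5
  61 - 40 = 21
  82 - 61 = 21
  92 - 82 = 10
  94 - 92 = 2


Delta encoded: [8, 18, 2, 0, 7, 5, 21, 21, 10, 2]


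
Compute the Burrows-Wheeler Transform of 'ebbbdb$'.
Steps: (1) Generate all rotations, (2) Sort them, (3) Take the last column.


Rotations (sorted):
  0: $ebbbdb -> last char: b
  1: b$ebbbd -> last char: d
  2: bbbdb$e -> last char: e
  3: bbdb$eb -> last char: b
  4: bdb$ebb -> last char: b
  5: db$ebbb -> last char: b
  6: ebbbdb$ -> last char: $


BWT = bdebbb$


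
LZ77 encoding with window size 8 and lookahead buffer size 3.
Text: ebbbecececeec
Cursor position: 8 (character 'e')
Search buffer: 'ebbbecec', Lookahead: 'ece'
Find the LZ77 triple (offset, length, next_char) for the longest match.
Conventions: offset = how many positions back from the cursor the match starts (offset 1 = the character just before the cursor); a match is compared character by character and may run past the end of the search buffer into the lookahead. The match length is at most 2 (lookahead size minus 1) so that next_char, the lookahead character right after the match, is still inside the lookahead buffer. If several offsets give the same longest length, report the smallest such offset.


Try each offset into the search buffer:
  offset=1 (pos 7, char 'c'): match length 0
  offset=2 (pos 6, char 'e'): match length 2
  offset=3 (pos 5, char 'c'): match length 0
  offset=4 (pos 4, char 'e'): match length 2
  offset=5 (pos 3, char 'b'): match length 0
  offset=6 (pos 2, char 'b'): match length 0
  offset=7 (pos 1, char 'b'): match length 0
  offset=8 (pos 0, char 'e'): match length 1
Longest match has length 2, found at offsets 2, 4; take the smallest, offset 2.
next_char = character at position 8 + 2 = 10 -> 'e'

Best match: offset=2, length=2 (matching 'ec' starting at position 6)
LZ77 triple: (2, 2, 'e')


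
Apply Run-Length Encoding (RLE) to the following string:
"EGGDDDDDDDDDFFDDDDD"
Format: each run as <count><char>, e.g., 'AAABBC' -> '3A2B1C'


Scanning runs left to right:
  i=0: run of 'E' x 1 -> '1E'
  i=1: run of 'G' x 2 -> '2G'
  i=3: run of 'D' x 9 -> '9D'
  i=12: run of 'F' x 2 -> '2F'
  i=14: run of 'D' x 5 -> '5D'

RLE = 1E2G9D2F5D


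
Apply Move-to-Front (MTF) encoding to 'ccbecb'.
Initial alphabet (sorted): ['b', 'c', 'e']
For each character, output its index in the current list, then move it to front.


MTF encoding:
'c': index 1 in ['b', 'c', 'e'] -> ['c', 'b', 'e']
'c': index 0 in ['c', 'b', 'e'] -> ['c', 'b', 'e']
'b': index 1 in ['c', 'b', 'e'] -> ['b', 'c', 'e']
'e': index 2 in ['b', 'c', 'e'] -> ['e', 'b', 'c']
'c': index 2 in ['e', 'b', 'c'] -> ['c', 'e', 'b']
'b': index 2 in ['c', 'e', 'b'] -> ['b', 'c', 'e']


Output: [1, 0, 1, 2, 2, 2]


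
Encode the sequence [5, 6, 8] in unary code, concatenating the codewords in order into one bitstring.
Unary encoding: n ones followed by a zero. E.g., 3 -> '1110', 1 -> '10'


Encode each number as n ones followed by a terminating 0:
  5 -> 111110 (6 bits)
  6 -> 1111110 (7 bits)
  8 -> 111111110 (9 bits)
Total length = 6 + 7 + 9 = 22 bits.

Unary([5, 6, 8]) = 1111101111110111111110 (22 bits)


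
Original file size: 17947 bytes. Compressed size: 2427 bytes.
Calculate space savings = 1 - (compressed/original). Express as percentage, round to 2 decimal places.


ratio = compressed/original = 2427/17947 = 0.135232
savings = 1 - ratio = 1 - 0.135232 = 0.864768
as a percentage: 0.864768 * 100 = 86.48%

Space savings = 1 - 2427/17947 = 86.48%


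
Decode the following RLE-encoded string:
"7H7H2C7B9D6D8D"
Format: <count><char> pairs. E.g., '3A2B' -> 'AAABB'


Expanding each <count><char> pair:
  7H -> 'HHHHHHH'
  7H -> 'HHHHHHH'
  2C -> 'CC'
  7B -> 'BBBBBBB'
  9D -> 'DDDDDDDDD'
  6D -> 'DDDDDD'
  8D -> 'DDDDDDDD'

Decoded = HHHHHHHHHHHHHHCCBBBBBBBDDDDDDDDDDDDDDDDDDDDDDD


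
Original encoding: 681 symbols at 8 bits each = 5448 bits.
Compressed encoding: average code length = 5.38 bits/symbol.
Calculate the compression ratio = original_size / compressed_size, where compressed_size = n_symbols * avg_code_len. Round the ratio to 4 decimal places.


original_size = n_symbols * orig_bits = 681 * 8 = 5448 bits
compressed_size = n_symbols * avg_code_len = 681 * 5.38 = 3663.78 bits
ratio = original_size / compressed_size = 5448 / 3663.78 = 1.487

Compression ratio = 1.487


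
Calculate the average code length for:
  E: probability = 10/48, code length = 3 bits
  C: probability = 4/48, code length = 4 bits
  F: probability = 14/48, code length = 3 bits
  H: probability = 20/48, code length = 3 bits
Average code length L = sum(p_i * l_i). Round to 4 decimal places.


Weighted contributions p_i * l_i:
  E: (10/48) * 3 = 30/48
  C: (4/48) * 4 = 16/48
  F: (14/48) * 3 = 42/48
  H: (20/48) * 3 = 60/48
Sum = (30 + 16 + 42 + 60)/48 = 148/48

L = 148/48 = 3.0833 bits/symbol


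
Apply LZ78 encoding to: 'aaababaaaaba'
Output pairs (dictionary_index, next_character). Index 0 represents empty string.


LZ78 encoding steps:
Dictionary: {0: ''}
Step 1: w='' (idx 0), next='a' -> output (0, 'a'), add 'a' as idx 1
Step 2: w='a' (idx 1), next='a' -> output (1, 'a'), add 'aa' as idx 2
Step 3: w='' (idx 0), next='b' -> output (0, 'b'), add 'b' as idx 3
Step 4: w='a' (idx 1), next='b' -> output (1, 'b'), add 'ab' as idx 4
Step 5: w='aa' (idx 2), next='a' -> output (2, 'a'), add 'aaa' as idx 5
Step 6: w='ab' (idx 4), next='a' -> output (4, 'a'), add 'aba' as idx 6


Encoded: [(0, 'a'), (1, 'a'), (0, 'b'), (1, 'b'), (2, 'a'), (4, 'a')]


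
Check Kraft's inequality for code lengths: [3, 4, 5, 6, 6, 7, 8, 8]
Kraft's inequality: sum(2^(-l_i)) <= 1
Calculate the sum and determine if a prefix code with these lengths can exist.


Sum = 2^(-3) + 2^(-4) + 2^(-5) + 2^(-6) + 2^(-6) + 2^(-7) + 2^(-8) + 2^(-8)
    = 0.125 + 0.0625 + 0.03125 + 0.015625 + 0.015625 + 0.0078125 + 0.00390625 + 0.00390625
    = 68/256 = 0.265625
Since 0.265625 <= 1, Kraft's inequality IS satisfied.
A prefix code with these lengths CAN exist.

Kraft sum = 0.265625. Satisfied.


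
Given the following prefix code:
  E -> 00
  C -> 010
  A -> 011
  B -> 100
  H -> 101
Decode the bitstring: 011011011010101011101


Decoding step by step:
Bits 011 -> A
Bits 011 -> A
Bits 011 -> A
Bits 010 -> C
Bits 101 -> H
Bits 011 -> A
Bits 101 -> H


Decoded message: AAACHAH


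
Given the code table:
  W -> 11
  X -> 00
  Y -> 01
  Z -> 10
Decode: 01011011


Decoding:
01 -> Y
01 -> Y
10 -> Z
11 -> W


Result: YYZW


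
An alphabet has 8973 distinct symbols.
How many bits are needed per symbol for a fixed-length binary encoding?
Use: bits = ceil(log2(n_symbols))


log2(8973) = 13.1314
Bracket: 2^13 = 8192 < 8973 <= 2^14 = 16384
So ceil(log2(8973)) = 14

bits = ceil(log2(8973)) = ceil(13.1314) = 14 bits


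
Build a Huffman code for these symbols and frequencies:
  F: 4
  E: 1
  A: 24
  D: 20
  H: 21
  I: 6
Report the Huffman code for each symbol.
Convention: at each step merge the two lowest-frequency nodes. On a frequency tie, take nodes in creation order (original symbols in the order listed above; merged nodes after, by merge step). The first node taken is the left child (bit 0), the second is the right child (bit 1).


Huffman tree construction:
Step 1: Merge E(1) + F(4) = 5
Step 2: Merge (E+F)(5) + I(6) = 11
Step 3: Merge ((E+F)+I)(11) + D(20) = 31
Step 4: Merge H(21) + A(24) = 45
Step 5: Merge (((E+F)+I)+D)(31) + (H+A)(45) = 76
Read each symbol's code off the tree from the root (left child = 0, right child = 1).

Codes:
  F: 0001 (length 4)
  E: 0000 (length 4)
  A: 11 (length 2)
  D: 01 (length 2)
  H: 10 (length 2)
  I: 001 (length 3)
Average code length: 168/76 = 2.2105 bits/symbol


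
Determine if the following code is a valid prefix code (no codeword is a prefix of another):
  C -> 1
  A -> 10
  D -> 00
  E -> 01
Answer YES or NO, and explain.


Checking each pair (does one codeword prefix another?):
  C='1' vs A='10': prefix -- VIOLATION

NO -- this is NOT a valid prefix code. C (1) is a prefix of A (10).


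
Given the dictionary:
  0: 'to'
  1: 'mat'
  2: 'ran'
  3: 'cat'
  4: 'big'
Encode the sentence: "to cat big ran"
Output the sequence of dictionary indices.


Look up each word in the dictionary:
  'to' -> 0
  'cat' -> 3
  'big' -> 4
  'ran' -> 2

Encoded: [0, 3, 4, 2]


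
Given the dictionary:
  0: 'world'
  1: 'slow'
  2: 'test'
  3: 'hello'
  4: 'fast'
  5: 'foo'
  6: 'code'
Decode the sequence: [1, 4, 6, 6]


Look up each index in the dictionary:
  1 -> 'slow'
  4 -> 'fast'
  6 -> 'code'
  6 -> 'code'

Decoded: "slow fast code code"


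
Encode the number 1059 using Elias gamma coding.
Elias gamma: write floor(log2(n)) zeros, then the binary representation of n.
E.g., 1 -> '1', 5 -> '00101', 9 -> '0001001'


num_bits = floor(log2(1059)) + 1 = 11
leading_zeros = num_bits - 1 = 10
binary(1059) = 10000100011

Elias gamma(1059) = '0000000000' + '10000100011' = 000000000010000100011 (21 bits)


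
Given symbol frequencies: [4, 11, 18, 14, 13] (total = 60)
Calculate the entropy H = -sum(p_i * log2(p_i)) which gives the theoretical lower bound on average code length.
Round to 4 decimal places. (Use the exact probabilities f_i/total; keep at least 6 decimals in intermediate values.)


Per-symbol terms -p_i * log2(p_i) with p_i = f_i/60:
  p = 4/60 = 0.066667: log2(p) = -3.906891, -p*log2(p) = 0.260459
  p = 11/60 = 0.183333: log2(p) = -2.447459, -p*log2(p) = 0.448701
  p = 18/60 = 0.300000: log2(p) = -1.736966, -p*log2(p) = 0.521090
  p = 14/60 = 0.233333: log2(p) = -2.099536, -p*log2(p) = 0.489892
  p = 13/60 = 0.216667: log2(p) = -2.206451, -p*log2(p) = 0.478064
H = 0.260459 + 0.448701 + 0.521090 + 0.489892 + 0.478064 = 2.198206

H = 2.1982 bits/symbol


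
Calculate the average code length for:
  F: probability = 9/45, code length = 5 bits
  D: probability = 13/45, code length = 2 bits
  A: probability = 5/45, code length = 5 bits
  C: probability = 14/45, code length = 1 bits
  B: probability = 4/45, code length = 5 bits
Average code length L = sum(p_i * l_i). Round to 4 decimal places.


Weighted contributions p_i * l_i:
  F: (9/45) * 5 = 45/45
  D: (13/45) * 2 = 26/45
  A: (5/45) * 5 = 25/45
  C: (14/45) * 1 = 14/45
  B: (4/45) * 5 = 20/45
Sum = (45 + 26 + 25 + 14 + 20)/45 = 130/45

L = 130/45 = 2.8889 bits/symbol


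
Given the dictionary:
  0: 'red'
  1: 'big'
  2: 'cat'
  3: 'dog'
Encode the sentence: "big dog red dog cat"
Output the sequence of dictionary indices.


Look up each word in the dictionary:
  'big' -> 1
  'dog' -> 3
  'red' -> 0
  'dog' -> 3
  'cat' -> 2

Encoded: [1, 3, 0, 3, 2]


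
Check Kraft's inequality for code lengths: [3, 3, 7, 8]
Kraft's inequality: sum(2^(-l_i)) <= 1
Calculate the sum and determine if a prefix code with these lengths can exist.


Sum = 2^(-3) + 2^(-3) + 2^(-7) + 2^(-8)
    = 0.125 + 0.125 + 0.0078125 + 0.00390625
    = 67/256 = 0.26171875
Since 0.26171875 <= 1, Kraft's inequality IS satisfied.
A prefix code with these lengths CAN exist.

Kraft sum = 0.26171875. Satisfied.


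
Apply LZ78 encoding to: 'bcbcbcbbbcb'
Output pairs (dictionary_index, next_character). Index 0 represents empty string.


LZ78 encoding steps:
Dictionary: {0: ''}
Step 1: w='' (idx 0), next='b' -> output (0, 'b'), add 'b' as idx 1
Step 2: w='' (idx 0), next='c' -> output (0, 'c'), add 'c' as idx 2
Step 3: w='b' (idx 1), next='c' -> output (1, 'c'), add 'bc' as idx 3
Step 4: w='bc' (idx 3), next='b' -> output (3, 'b'), add 'bcb' as idx 4
Step 5: w='b' (idx 1), next='b' -> output (1, 'b'), add 'bb' as idx 5
Step 6: w='c' (idx 2), next='b' -> output (2, 'b'), add 'cb' as idx 6


Encoded: [(0, 'b'), (0, 'c'), (1, 'c'), (3, 'b'), (1, 'b'), (2, 'b')]


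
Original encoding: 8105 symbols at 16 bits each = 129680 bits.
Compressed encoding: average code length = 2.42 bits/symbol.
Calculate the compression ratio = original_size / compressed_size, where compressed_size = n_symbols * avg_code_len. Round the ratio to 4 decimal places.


original_size = n_symbols * orig_bits = 8105 * 16 = 129680 bits
compressed_size = n_symbols * avg_code_len = 8105 * 2.42 = 19614.1 bits
ratio = original_size / compressed_size = 129680 / 19614.1 = 6.6116

Compression ratio = 6.6116


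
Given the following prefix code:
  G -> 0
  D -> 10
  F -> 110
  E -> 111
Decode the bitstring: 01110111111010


Decoding step by step:
Bits 0 -> G
Bits 111 -> E
Bits 0 -> G
Bits 111 -> E
Bits 111 -> E
Bits 0 -> G
Bits 10 -> D


Decoded message: GEGEEGD


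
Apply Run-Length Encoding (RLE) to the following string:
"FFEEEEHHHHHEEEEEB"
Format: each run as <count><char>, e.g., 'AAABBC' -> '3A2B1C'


Scanning runs left to right:
  i=0: run of 'F' x 2 -> '2F'
  i=2: run of 'E' x 4 -> '4E'
  i=6: run of 'H' x 5 -> '5H'
  i=11: run of 'E' x 5 -> '5E'
  i=16: run of 'B' x 1 -> '1B'

RLE = 2F4E5H5E1B


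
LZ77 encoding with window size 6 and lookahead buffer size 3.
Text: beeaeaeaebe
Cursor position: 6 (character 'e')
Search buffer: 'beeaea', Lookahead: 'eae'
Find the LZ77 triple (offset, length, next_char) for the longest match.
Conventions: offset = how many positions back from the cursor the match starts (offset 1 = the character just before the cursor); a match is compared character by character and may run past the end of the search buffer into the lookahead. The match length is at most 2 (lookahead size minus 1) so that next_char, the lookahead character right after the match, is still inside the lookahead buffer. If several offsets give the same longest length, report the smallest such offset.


Try each offset into the search buffer:
  offset=1 (pos 5, char 'a'): match length 0
  offset=2 (pos 4, char 'e'): match length 2
  offset=3 (pos 3, char 'a'): match length 0
  offset=4 (pos 2, char 'e'): match length 2
  offset=5 (pos 1, char 'e'): match length 1
  offset=6 (pos 0, char 'b'): match length 0
Longest match has length 2, found at offsets 2, 4; take the smallest, offset 2.
next_char = character at position 6 + 2 = 8 -> 'e'

Best match: offset=2, length=2 (matching 'ea' starting at position 4)
LZ77 triple: (2, 2, 'e')


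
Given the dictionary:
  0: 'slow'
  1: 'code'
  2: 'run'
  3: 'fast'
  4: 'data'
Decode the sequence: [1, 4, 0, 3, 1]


Look up each index in the dictionary:
  1 -> 'code'
  4 -> 'data'
  0 -> 'slow'
  3 -> 'fast'
  1 -> 'code'

Decoded: "code data slow fast code"


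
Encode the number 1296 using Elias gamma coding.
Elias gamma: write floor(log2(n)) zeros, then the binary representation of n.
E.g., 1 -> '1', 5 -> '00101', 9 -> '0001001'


num_bits = floor(log2(1296)) + 1 = 11
leading_zeros = num_bits - 1 = 10
binary(1296) = 10100010000

Elias gamma(1296) = '0000000000' + '10100010000' = 000000000010100010000 (21 bits)


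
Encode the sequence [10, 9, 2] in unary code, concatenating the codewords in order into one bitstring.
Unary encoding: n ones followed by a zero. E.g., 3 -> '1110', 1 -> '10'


Encode each number as n ones followed by a terminating 0:
  10 -> 11111111110 (11 bits)
  9 -> 1111111110 (10 bits)
  2 -> 110 (3 bits)
Total length = 11 + 10 + 3 = 24 bits.

Unary([10, 9, 2]) = 111111111101111111110110 (24 bits)


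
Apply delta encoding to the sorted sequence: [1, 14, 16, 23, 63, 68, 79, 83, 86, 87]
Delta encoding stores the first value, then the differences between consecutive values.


First value: 1
Deltas:
  14 - 1 = 13
  16 - 14 = 2
  23 - 16 = 7
  63 - 23 = 40
  68 - 63 = 5
  79 - 68 = 11
  83 - 79 = 4
  86 - 83 = 3
  87 - 86 = 1


Delta encoded: [1, 13, 2, 7, 40, 5, 11, 4, 3, 1]


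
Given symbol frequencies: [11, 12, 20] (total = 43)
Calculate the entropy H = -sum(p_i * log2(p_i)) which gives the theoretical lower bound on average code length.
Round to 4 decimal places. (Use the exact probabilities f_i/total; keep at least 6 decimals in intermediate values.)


Per-symbol terms -p_i * log2(p_i) with p_i = f_i/43:
  p = 11/43 = 0.255814: log2(p) = -1.966833, -p*log2(p) = 0.503143
  p = 12/43 = 0.279070: log2(p) = -1.841302, -p*log2(p) = 0.513852
  p = 20/43 = 0.465116: log2(p) = -1.104337, -p*log2(p) = 0.513645
H = 0.503143 + 0.513852 + 0.513645 = 1.530640

H = 1.5306 bits/symbol


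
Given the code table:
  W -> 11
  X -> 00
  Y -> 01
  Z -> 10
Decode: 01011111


Decoding:
01 -> Y
01 -> Y
11 -> W
11 -> W


Result: YYWW


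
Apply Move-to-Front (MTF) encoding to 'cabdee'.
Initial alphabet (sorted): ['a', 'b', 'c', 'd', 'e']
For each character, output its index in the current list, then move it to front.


MTF encoding:
'c': index 2 in ['a', 'b', 'c', 'd', 'e'] -> ['c', 'a', 'b', 'd', 'e']
'a': index 1 in ['c', 'a', 'b', 'd', 'e'] -> ['a', 'c', 'b', 'd', 'e']
'b': index 2 in ['a', 'c', 'b', 'd', 'e'] -> ['b', 'a', 'c', 'd', 'e']
'd': index 3 in ['b', 'a', 'c', 'd', 'e'] -> ['d', 'b', 'a', 'c', 'e']
'e': index 4 in ['d', 'b', 'a', 'c', 'e'] -> ['e', 'd', 'b', 'a', 'c']
'e': index 0 in ['e', 'd', 'b', 'a', 'c'] -> ['e', 'd', 'b', 'a', 'c']


Output: [2, 1, 2, 3, 4, 0]


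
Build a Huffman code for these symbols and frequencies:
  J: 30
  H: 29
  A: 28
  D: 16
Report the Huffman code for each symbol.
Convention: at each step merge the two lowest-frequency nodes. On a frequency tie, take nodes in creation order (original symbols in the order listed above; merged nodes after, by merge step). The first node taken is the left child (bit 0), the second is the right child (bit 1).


Huffman tree construction:
Step 1: Merge D(16) + A(28) = 44
Step 2: Merge H(29) + J(30) = 59
Step 3: Merge (D+A)(44) + (H+J)(59) = 103
Read each symbol's code off the tree from the root (left child = 0, right child = 1).

Codes:
  J: 11 (length 2)
  H: 10 (length 2)
  A: 01 (length 2)
  D: 00 (length 2)
Average code length: 206/103 = 2.0000 bits/symbol


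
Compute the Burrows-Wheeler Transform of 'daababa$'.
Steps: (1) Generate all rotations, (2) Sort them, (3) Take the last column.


Rotations (sorted):
  0: $daababa -> last char: a
  1: a$daabab -> last char: b
  2: aababa$d -> last char: d
  3: aba$daab -> last char: b
  4: ababa$da -> last char: a
  5: ba$daaba -> last char: a
  6: baba$daa -> last char: a
  7: daababa$ -> last char: $


BWT = abdbaaa$


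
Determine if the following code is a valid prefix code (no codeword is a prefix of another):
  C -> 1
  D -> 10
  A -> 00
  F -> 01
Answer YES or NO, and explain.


Checking each pair (does one codeword prefix another?):
  C='1' vs D='10': prefix -- VIOLATION

NO -- this is NOT a valid prefix code. C (1) is a prefix of D (10).


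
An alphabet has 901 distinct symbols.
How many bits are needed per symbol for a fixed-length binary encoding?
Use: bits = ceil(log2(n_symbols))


log2(901) = 9.8154
Bracket: 2^9 = 512 < 901 <= 2^10 = 1024
So ceil(log2(901)) = 10

bits = ceil(log2(901)) = ceil(9.8154) = 10 bits


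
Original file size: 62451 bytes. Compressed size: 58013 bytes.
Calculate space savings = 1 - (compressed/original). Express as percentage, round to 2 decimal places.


ratio = compressed/original = 58013/62451 = 0.928936
savings = 1 - ratio = 1 - 0.928936 = 0.071064
as a percentage: 0.071064 * 100 = 7.11%

Space savings = 1 - 58013/62451 = 7.11%


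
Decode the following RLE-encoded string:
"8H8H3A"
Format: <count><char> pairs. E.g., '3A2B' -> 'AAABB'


Expanding each <count><char> pair:
  8H -> 'HHHHHHHH'
  8H -> 'HHHHHHHH'
  3A -> 'AAA'

Decoded = HHHHHHHHHHHHHHHHAAA


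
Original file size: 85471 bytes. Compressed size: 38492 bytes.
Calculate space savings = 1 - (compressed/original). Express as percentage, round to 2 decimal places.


ratio = compressed/original = 38492/85471 = 0.450352
savings = 1 - ratio = 1 - 0.450352 = 0.549648
as a percentage: 0.549648 * 100 = 54.96%

Space savings = 1 - 38492/85471 = 54.96%


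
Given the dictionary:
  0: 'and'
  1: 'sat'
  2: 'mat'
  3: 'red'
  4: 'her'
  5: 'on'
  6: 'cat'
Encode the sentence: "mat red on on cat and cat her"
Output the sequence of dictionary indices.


Look up each word in the dictionary:
  'mat' -> 2
  'red' -> 3
  'on' -> 5
  'on' -> 5
  'cat' -> 6
  'and' -> 0
  'cat' -> 6
  'her' -> 4

Encoded: [2, 3, 5, 5, 6, 0, 6, 4]


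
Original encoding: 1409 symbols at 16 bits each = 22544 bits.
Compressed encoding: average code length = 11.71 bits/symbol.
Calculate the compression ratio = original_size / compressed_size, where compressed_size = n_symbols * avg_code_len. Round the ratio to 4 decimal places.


original_size = n_symbols * orig_bits = 1409 * 16 = 22544 bits
compressed_size = n_symbols * avg_code_len = 1409 * 11.71 = 16499.39 bits
ratio = original_size / compressed_size = 22544 / 16499.39 = 1.3664

Compression ratio = 1.3664


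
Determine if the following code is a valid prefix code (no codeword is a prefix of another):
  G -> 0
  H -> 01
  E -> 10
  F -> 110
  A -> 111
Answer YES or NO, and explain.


Checking each pair (does one codeword prefix another?):
  G='0' vs H='01': prefix -- VIOLATION

NO -- this is NOT a valid prefix code. G (0) is a prefix of H (01).


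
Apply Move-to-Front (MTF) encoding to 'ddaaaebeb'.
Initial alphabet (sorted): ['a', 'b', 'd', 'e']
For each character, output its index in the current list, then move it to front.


MTF encoding:
'd': index 2 in ['a', 'b', 'd', 'e'] -> ['d', 'a', 'b', 'e']
'd': index 0 in ['d', 'a', 'b', 'e'] -> ['d', 'a', 'b', 'e']
'a': index 1 in ['d', 'a', 'b', 'e'] -> ['a', 'd', 'b', 'e']
'a': index 0 in ['a', 'd', 'b', 'e'] -> ['a', 'd', 'b', 'e']
'a': index 0 in ['a', 'd', 'b', 'e'] -> ['a', 'd', 'b', 'e']
'e': index 3 in ['a', 'd', 'b', 'e'] -> ['e', 'a', 'd', 'b']
'b': index 3 in ['e', 'a', 'd', 'b'] -> ['b', 'e', 'a', 'd']
'e': index 1 in ['b', 'e', 'a', 'd'] -> ['e', 'b', 'a', 'd']
'b': index 1 in ['e', 'b', 'a', 'd'] -> ['b', 'e', 'a', 'd']


Output: [2, 0, 1, 0, 0, 3, 3, 1, 1]


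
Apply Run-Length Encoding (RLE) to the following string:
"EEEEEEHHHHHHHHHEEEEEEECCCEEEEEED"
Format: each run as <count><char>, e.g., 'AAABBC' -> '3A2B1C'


Scanning runs left to right:
  i=0: run of 'E' x 6 -> '6E'
  i=6: run of 'H' x 9 -> '9H'
  i=15: run of 'E' x 7 -> '7E'
  i=22: run of 'C' x 3 -> '3C'
  i=25: run of 'E' x 6 -> '6E'
  i=31: run of 'D' x 1 -> '1D'

RLE = 6E9H7E3C6E1D


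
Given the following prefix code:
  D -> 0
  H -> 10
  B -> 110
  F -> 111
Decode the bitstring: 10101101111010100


Decoding step by step:
Bits 10 -> H
Bits 10 -> H
Bits 110 -> B
Bits 111 -> F
Bits 10 -> H
Bits 10 -> H
Bits 10 -> H
Bits 0 -> D


Decoded message: HHBFHHHD


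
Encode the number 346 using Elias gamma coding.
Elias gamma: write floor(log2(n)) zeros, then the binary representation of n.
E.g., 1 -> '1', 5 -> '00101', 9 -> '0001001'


num_bits = floor(log2(346)) + 1 = 9
leading_zeros = num_bits - 1 = 8
binary(346) = 101011010

Elias gamma(346) = '00000000' + '101011010' = 00000000101011010 (17 bits)


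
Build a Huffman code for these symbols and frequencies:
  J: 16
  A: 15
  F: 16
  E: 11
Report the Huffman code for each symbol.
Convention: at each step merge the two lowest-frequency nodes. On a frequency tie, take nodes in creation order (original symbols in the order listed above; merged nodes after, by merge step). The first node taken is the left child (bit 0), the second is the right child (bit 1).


Huffman tree construction:
Step 1: Merge E(11) + A(15) = 26
Step 2: Merge J(16) + F(16) = 32
Step 3: Merge (E+A)(26) + (J+F)(32) = 58
Read each symbol's code off the tree from the root (left child = 0, right child = 1).

Codes:
  J: 10 (length 2)
  A: 01 (length 2)
  F: 11 (length 2)
  E: 00 (length 2)
Average code length: 116/58 = 2.0000 bits/symbol


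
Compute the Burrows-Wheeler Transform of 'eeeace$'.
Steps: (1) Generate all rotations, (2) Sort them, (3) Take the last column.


Rotations (sorted):
  0: $eeeace -> last char: e
  1: ace$eee -> last char: e
  2: ce$eeea -> last char: a
  3: e$eeeac -> last char: c
  4: eace$ee -> last char: e
  5: eeace$e -> last char: e
  6: eeeace$ -> last char: $


BWT = eeacee$


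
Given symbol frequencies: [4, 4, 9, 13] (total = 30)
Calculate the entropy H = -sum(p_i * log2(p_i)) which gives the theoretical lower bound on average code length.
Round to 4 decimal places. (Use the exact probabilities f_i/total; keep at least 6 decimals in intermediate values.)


Per-symbol terms -p_i * log2(p_i) with p_i = f_i/30:
  p = 4/30 = 0.133333: log2(p) = -2.906891, -p*log2(p) = 0.387585
  p = 4/30 = 0.133333: log2(p) = -2.906891, -p*log2(p) = 0.387585
  p = 9/30 = 0.300000: log2(p) = -1.736966, -p*log2(p) = 0.521090
  p = 13/30 = 0.433333: log2(p) = -1.206451, -p*log2(p) = 0.522795
H = 0.387585 + 0.387585 + 0.521090 + 0.522795 = 1.819055

H = 1.8191 bits/symbol


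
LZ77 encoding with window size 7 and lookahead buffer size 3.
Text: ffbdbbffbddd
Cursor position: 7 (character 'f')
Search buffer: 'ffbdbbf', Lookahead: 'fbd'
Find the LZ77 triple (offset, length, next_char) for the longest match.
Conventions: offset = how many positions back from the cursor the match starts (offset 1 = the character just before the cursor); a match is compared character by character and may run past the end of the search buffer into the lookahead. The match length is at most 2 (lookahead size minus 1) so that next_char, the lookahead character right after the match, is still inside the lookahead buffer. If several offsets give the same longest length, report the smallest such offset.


Try each offset into the search buffer:
  offset=1 (pos 6, char 'f'): match length 1
  offset=2 (pos 5, char 'b'): match length 0
  offset=3 (pos 4, char 'b'): match length 0
  offset=4 (pos 3, char 'd'): match length 0
  offset=5 (pos 2, char 'b'): match length 0
  offset=6 (pos 1, char 'f'): match length 2
  offset=7 (pos 0, char 'f'): match length 1
Longest match has length 2 at offset 6.
next_char = character at position 7 + 2 = 9 -> 'd'

Best match: offset=6, length=2 (matching 'fb' starting at position 1)
LZ77 triple: (6, 2, 'd')


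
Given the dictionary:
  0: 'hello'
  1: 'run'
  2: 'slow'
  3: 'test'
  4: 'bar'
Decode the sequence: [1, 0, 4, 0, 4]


Look up each index in the dictionary:
  1 -> 'run'
  0 -> 'hello'
  4 -> 'bar'
  0 -> 'hello'
  4 -> 'bar'

Decoded: "run hello bar hello bar"


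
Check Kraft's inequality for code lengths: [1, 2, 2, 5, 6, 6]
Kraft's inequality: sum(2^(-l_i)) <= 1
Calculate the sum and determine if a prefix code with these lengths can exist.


Sum = 2^(-1) + 2^(-2) + 2^(-2) + 2^(-5) + 2^(-6) + 2^(-6)
    = 0.5 + 0.25 + 0.25 + 0.03125 + 0.015625 + 0.015625
    = 68/64 = 1.0625
Since 1.0625 > 1, Kraft's inequality is NOT satisfied.
A prefix code with these lengths CANNOT exist.

Kraft sum = 1.0625. Not satisfied.


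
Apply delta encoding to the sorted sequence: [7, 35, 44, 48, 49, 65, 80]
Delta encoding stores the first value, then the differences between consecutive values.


First value: 7
Deltas:
  35 - 7 = 28
  44 - 35 = 9
  48 - 44 = 4
  49 - 48 = 1
  65 - 49 = 16
  80 - 65 = 15


Delta encoded: [7, 28, 9, 4, 1, 16, 15]


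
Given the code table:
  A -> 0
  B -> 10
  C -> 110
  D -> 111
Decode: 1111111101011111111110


Decoding:
111 -> D
111 -> D
110 -> C
10 -> B
111 -> D
111 -> D
111 -> D
10 -> B


Result: DDCBDDDB


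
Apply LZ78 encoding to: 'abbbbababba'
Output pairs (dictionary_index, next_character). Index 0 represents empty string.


LZ78 encoding steps:
Dictionary: {0: ''}
Step 1: w='' (idx 0), next='a' -> output (0, 'a'), add 'a' as idx 1
Step 2: w='' (idx 0), next='b' -> output (0, 'b'), add 'b' as idx 2
Step 3: w='b' (idx 2), next='b' -> output (2, 'b'), add 'bb' as idx 3
Step 4: w='b' (idx 2), next='a' -> output (2, 'a'), add 'ba' as idx 4
Step 5: w='ba' (idx 4), next='b' -> output (4, 'b'), add 'bab' as idx 5
Step 6: w='ba' (idx 4), end of input -> output (4, '')


Encoded: [(0, 'a'), (0, 'b'), (2, 'b'), (2, 'a'), (4, 'b'), (4, '')]


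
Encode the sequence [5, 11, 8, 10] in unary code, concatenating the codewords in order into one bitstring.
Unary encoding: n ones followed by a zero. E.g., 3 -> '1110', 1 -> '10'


Encode each number as n ones followed by a terminating 0:
  5 -> 111110 (6 bits)
  11 -> 111111111110 (12 bits)
  8 -> 111111110 (9 bits)
  10 -> 11111111110 (11 bits)
Total length = 6 + 12 + 9 + 11 = 38 bits.

Unary([5, 11, 8, 10]) = 11111011111111111011111111011111111110 (38 bits)


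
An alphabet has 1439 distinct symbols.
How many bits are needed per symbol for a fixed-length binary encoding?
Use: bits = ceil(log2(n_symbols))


log2(1439) = 10.4909
Bracket: 2^10 = 1024 < 1439 <= 2^11 = 2048
So ceil(log2(1439)) = 11

bits = ceil(log2(1439)) = ceil(10.4909) = 11 bits


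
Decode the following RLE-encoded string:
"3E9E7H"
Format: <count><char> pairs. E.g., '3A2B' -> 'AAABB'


Expanding each <count><char> pair:
  3E -> 'EEE'
  9E -> 'EEEEEEEEE'
  7H -> 'HHHHHHH'

Decoded = EEEEEEEEEEEEHHHHHHH


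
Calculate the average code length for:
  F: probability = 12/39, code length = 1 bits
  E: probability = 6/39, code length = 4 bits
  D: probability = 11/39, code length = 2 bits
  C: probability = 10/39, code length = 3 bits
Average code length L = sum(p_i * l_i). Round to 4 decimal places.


Weighted contributions p_i * l_i:
  F: (12/39) * 1 = 12/39
  E: (6/39) * 4 = 24/39
  D: (11/39) * 2 = 22/39
  C: (10/39) * 3 = 30/39
Sum = (12 + 24 + 22 + 30)/39 = 88/39

L = 88/39 = 2.2564 bits/symbol


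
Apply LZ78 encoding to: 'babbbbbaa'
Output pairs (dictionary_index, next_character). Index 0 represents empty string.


LZ78 encoding steps:
Dictionary: {0: ''}
Step 1: w='' (idx 0), next='b' -> output (0, 'b'), add 'b' as idx 1
Step 2: w='' (idx 0), next='a' -> output (0, 'a'), add 'a' as idx 2
Step 3: w='b' (idx 1), next='b' -> output (1, 'b'), add 'bb' as idx 3
Step 4: w='bb' (idx 3), next='b' -> output (3, 'b'), add 'bbb' as idx 4
Step 5: w='a' (idx 2), next='a' -> output (2, 'a'), add 'aa' as idx 5


Encoded: [(0, 'b'), (0, 'a'), (1, 'b'), (3, 'b'), (2, 'a')]


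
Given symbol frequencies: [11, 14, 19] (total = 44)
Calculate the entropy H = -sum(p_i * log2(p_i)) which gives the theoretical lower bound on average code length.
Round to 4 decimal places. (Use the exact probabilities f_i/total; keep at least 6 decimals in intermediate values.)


Per-symbol terms -p_i * log2(p_i) with p_i = f_i/44:
  p = 11/44 = 0.250000: log2(p) = -2.000000, -p*log2(p) = 0.500000
  p = 14/44 = 0.318182: log2(p) = -1.652077, -p*log2(p) = 0.525661
  p = 19/44 = 0.431818: log2(p) = -1.211504, -p*log2(p) = 0.523149
H = 0.500000 + 0.525661 + 0.523149 = 1.548810

H = 1.5488 bits/symbol
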